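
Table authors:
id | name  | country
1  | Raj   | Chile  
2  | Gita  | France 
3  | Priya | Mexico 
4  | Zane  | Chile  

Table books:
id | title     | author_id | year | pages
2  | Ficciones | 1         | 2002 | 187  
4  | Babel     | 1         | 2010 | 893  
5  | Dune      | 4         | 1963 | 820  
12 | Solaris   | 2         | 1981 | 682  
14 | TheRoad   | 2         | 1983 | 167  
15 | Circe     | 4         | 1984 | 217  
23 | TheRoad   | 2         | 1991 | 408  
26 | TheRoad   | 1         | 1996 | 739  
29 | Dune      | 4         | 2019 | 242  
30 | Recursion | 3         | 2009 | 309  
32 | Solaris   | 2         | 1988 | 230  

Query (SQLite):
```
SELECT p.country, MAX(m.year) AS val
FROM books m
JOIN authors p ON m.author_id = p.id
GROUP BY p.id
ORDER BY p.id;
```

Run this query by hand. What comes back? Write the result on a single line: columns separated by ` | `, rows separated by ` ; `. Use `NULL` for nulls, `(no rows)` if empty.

Join each books row to its authors via author_id.
Group joined rows by authors.id; compute MAX(m.year) per group.
  1: ids {2, 4, 26} → MAX(m.year)=2010
  2: ids {12, 14, 23, 32} → MAX(m.year)=1991
  3: ids {30} → MAX(m.year)=2009
  4: ids {5, 15, 29} → MAX(m.year)=2019

Chile | 2010 ; France | 1991 ; Mexico | 2009 ; Chile | 2019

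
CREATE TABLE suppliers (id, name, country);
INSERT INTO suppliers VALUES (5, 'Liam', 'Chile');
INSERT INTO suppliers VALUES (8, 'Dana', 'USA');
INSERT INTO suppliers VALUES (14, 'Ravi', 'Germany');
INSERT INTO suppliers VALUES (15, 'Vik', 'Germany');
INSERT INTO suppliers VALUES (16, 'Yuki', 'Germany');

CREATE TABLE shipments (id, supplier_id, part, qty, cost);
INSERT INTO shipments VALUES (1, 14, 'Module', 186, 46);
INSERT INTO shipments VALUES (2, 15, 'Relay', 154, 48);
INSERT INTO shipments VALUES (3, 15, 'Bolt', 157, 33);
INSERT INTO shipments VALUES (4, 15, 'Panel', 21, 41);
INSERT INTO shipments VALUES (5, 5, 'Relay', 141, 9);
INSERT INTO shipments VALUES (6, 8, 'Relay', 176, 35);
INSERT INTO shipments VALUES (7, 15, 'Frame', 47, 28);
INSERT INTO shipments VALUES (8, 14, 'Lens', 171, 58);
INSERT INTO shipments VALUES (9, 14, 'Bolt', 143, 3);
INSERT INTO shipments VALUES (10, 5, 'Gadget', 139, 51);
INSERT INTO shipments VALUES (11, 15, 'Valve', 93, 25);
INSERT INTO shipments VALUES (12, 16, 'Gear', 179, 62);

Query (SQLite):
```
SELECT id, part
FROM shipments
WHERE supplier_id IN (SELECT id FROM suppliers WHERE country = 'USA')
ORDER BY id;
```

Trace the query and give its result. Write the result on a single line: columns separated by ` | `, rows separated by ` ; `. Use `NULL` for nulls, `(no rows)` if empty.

6 | Relay

Inner query: suppliers.id where country = 'USA'.
Outer: keep shipments rows whose supplier_id is in that set.
Inner query → {8}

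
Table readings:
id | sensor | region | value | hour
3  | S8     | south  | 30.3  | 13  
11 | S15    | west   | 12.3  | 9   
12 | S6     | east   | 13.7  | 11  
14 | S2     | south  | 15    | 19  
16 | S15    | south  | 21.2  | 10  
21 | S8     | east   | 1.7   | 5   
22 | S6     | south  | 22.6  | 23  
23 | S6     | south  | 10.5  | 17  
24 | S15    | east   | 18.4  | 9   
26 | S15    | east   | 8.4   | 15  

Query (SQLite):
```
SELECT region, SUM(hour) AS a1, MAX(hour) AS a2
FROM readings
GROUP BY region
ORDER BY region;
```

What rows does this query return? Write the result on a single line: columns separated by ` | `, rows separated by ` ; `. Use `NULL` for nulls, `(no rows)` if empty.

east | 40 | 15 ; south | 82 | 23 ; west | 9 | 9

Group readings by region.
Per group compute: SUM(hour), MAX(hour).
  east: ids {12, 21, 24, 26} → SUM(hour)=40, MAX(hour)=15
  south: ids {3, 14, 16, 22, 23} → SUM(hour)=82, MAX(hour)=23
  west: ids {11} → SUM(hour)=9, MAX(hour)=9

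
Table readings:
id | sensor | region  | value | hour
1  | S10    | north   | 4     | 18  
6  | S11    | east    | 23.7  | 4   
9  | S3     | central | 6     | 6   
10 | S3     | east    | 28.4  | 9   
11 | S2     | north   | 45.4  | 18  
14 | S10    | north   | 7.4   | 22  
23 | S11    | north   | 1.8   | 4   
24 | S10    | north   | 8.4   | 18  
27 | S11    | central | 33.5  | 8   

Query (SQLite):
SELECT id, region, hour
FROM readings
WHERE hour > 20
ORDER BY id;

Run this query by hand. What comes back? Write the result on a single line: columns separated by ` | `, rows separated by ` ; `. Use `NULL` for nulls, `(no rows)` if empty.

hour > 20: ids {14}

14 | north | 22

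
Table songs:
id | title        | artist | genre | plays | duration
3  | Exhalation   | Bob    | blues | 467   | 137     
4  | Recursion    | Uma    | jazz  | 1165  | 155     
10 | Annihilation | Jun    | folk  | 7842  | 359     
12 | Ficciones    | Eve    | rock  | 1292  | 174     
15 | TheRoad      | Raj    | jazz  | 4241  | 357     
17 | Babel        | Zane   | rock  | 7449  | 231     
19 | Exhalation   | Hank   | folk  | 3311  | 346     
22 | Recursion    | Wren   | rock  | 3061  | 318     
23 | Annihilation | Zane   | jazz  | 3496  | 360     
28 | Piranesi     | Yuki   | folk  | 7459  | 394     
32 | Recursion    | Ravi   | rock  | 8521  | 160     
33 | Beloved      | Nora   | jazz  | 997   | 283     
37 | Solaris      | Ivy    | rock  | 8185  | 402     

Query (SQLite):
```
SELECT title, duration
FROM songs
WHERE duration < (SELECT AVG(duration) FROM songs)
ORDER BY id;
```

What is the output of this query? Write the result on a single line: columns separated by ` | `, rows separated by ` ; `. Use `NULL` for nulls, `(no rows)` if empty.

Scalar subquery: AVG(duration) over all songs rows = 282.769231 (≈; comparison uses full precision).
Keep rows where duration < that value.

Exhalation | 137 ; Recursion | 155 ; Ficciones | 174 ; Babel | 231 ; Recursion | 160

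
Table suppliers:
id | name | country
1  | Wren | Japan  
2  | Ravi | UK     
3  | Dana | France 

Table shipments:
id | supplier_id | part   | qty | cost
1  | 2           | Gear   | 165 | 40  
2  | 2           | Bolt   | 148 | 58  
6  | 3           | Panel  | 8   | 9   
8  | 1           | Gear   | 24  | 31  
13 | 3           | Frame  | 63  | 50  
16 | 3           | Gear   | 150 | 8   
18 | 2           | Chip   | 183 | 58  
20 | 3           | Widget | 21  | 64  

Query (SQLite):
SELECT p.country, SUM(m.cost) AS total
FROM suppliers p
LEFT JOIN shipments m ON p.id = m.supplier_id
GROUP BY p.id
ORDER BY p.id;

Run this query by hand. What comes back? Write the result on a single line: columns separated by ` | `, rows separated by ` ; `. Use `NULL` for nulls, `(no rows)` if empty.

Japan | 31 ; UK | 156 ; France | 131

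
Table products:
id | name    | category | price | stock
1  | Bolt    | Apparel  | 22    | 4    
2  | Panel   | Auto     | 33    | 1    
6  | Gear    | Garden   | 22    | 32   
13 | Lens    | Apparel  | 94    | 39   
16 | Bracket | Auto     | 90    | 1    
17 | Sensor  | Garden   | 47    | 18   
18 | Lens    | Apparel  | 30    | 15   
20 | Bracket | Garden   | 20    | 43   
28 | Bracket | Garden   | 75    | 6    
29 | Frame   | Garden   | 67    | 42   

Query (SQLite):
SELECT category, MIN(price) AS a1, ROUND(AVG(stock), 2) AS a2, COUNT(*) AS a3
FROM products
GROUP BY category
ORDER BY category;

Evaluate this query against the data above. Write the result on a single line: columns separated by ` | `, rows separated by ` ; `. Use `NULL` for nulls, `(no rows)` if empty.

Group products by category.
Per group compute: MIN(price), ROUND(AVG(stock), 2), COUNT(*).
  Apparel: ids {1, 13, 18} → MIN(price)=22, ROUND(AVG(stock), 2)=19.33, COUNT(*)=3
  Auto: ids {2, 16} → MIN(price)=33, ROUND(AVG(stock), 2)=1, COUNT(*)=2
  Garden: ids {6, 17, 20, 28, 29} → MIN(price)=20, ROUND(AVG(stock), 2)=28.2, COUNT(*)=5

Apparel | 22 | 19.33 | 3 ; Auto | 33 | 1 | 2 ; Garden | 20 | 28.2 | 5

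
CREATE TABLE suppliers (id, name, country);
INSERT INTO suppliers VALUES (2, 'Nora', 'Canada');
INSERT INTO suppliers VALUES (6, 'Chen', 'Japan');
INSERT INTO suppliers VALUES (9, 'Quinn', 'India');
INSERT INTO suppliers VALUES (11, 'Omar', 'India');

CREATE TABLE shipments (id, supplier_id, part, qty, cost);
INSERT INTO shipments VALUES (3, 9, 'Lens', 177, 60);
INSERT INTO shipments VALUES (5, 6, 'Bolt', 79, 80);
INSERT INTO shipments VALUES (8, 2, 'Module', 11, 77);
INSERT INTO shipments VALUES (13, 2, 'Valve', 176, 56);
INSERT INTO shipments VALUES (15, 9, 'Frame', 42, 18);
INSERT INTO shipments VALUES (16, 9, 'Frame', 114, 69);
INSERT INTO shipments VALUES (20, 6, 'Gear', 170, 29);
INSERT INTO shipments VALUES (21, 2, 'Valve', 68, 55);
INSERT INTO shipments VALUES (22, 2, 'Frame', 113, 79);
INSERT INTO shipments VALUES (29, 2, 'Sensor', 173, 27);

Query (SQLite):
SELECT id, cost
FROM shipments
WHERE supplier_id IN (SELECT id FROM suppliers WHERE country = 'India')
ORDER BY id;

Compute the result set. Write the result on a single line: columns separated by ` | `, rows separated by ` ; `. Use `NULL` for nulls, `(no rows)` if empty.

Inner query: suppliers.id where country = 'India'.
Outer: keep shipments rows whose supplier_id is in that set.
Inner query → {9, 11}

3 | 60 ; 15 | 18 ; 16 | 69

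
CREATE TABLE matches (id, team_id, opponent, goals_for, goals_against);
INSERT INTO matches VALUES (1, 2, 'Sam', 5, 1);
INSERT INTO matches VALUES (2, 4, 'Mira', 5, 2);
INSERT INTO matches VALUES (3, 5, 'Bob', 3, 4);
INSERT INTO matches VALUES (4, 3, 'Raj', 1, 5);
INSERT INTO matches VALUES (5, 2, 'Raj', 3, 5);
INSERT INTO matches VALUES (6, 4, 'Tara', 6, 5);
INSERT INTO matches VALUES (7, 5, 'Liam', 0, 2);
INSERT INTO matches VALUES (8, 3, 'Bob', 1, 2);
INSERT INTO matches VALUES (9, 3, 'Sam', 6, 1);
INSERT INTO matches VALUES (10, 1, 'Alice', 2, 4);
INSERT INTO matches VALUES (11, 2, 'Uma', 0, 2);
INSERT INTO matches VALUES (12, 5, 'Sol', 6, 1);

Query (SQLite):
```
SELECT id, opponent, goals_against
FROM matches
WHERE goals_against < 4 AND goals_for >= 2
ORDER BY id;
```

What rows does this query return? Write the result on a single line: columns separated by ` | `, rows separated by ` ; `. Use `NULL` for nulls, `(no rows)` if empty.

1 | Sam | 1 ; 2 | Mira | 2 ; 9 | Sam | 1 ; 12 | Sol | 1

goals_against < 4: ids {1, 2, 7, 8, 9, 11, 12}
goals_for >= 2: ids {1, 2, 3, 5, 6, 9, 10, 12}
Combine with AND.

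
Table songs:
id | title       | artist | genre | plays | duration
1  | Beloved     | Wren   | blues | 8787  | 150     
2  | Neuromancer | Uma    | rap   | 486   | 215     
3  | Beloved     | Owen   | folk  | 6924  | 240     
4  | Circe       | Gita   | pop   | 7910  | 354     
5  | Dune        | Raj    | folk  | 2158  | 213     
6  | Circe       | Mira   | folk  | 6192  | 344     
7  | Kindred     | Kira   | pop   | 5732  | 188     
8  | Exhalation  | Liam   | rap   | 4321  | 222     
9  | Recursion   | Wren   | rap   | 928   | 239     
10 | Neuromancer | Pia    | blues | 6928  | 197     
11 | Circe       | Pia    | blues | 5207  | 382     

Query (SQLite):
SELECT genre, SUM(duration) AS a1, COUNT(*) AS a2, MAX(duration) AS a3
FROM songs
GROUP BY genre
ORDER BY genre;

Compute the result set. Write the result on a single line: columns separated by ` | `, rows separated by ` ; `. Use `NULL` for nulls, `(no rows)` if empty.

blues | 729 | 3 | 382 ; folk | 797 | 3 | 344 ; pop | 542 | 2 | 354 ; rap | 676 | 3 | 239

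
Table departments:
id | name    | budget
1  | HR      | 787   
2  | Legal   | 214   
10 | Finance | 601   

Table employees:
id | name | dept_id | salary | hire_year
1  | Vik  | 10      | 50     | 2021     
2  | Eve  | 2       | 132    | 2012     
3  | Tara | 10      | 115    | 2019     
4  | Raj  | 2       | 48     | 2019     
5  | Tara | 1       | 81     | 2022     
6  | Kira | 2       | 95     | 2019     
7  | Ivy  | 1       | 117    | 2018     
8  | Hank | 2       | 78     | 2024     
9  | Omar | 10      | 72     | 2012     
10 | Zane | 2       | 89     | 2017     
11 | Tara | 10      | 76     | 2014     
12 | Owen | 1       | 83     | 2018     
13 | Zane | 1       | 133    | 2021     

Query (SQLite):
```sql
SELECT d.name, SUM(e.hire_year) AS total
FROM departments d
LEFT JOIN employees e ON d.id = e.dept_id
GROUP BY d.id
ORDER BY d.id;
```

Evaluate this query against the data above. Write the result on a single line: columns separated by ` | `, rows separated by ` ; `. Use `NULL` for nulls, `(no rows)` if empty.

LEFT JOIN keeps every departments row; unmatched ones get NULL for employees columns.
Group by departments.id and compute SUM(e.hire_year). SUM over an all-NULL group is NULL.
  1: ids {5, 7, 12, 13} → SUM(e.hire_year)=8079
  2: ids {2, 4, 6, 8, 10} → SUM(e.hire_year)=10091
  10: ids {1, 3, 9, 11} → SUM(e.hire_year)=8066

HR | 8079 ; Legal | 10091 ; Finance | 8066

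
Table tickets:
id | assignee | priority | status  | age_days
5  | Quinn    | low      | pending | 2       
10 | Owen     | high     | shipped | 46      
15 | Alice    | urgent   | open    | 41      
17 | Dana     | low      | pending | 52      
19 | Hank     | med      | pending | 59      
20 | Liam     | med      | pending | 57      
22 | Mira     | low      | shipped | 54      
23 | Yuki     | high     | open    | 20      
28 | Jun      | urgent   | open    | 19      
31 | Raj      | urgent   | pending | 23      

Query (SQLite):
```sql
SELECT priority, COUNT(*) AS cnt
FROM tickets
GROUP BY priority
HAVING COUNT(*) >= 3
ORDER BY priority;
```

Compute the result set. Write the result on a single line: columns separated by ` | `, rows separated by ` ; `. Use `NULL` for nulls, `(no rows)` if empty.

low | 3 ; urgent | 3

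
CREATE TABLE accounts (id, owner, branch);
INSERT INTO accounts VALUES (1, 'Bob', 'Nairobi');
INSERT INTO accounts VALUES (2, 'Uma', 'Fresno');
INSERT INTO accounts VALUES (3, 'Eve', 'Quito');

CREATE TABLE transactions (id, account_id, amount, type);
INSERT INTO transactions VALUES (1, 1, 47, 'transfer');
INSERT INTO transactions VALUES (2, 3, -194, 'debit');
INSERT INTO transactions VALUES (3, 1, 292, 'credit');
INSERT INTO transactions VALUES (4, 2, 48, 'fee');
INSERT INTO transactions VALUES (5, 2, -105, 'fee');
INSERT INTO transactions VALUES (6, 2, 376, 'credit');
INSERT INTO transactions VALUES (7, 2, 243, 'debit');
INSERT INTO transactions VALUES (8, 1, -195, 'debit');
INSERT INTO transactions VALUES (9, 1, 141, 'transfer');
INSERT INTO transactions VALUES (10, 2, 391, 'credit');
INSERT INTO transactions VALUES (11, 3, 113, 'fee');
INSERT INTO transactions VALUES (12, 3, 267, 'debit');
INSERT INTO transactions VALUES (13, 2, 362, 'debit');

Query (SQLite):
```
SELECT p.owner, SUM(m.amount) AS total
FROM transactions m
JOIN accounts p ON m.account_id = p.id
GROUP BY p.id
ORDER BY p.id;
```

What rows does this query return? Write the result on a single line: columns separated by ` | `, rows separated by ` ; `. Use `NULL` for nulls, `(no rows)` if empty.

Bob | 285 ; Uma | 1315 ; Eve | 186

Join each transactions row to its accounts via account_id.
Group joined rows by accounts.id; compute SUM(m.amount) per group.
  1: ids {1, 3, 8, 9} → SUM(m.amount)=285
  2: ids {4, 5, 6, 7, 10, 13} → SUM(m.amount)=1315
  3: ids {2, 11, 12} → SUM(m.amount)=186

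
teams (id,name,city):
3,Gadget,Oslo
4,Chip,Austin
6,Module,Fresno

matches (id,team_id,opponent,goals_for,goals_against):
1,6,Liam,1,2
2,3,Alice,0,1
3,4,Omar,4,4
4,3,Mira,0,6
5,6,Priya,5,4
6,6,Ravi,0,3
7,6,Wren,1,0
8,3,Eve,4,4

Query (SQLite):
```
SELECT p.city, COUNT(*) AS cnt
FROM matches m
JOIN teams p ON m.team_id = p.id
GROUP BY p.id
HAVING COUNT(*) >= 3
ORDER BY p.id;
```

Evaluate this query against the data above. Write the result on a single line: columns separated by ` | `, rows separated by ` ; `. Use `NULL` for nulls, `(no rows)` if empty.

Join each matches row to its teams via team_id.
Group joined rows by teams.id; compute COUNT(*) per group.
HAVING: keep groups with count ≥ 3.
  3: ids {2, 4, 8} → COUNT(*)=3
  4: ids {3} → COUNT(*)=1
  6: ids {1, 5, 6, 7} → COUNT(*)=4

Oslo | 3 ; Fresno | 4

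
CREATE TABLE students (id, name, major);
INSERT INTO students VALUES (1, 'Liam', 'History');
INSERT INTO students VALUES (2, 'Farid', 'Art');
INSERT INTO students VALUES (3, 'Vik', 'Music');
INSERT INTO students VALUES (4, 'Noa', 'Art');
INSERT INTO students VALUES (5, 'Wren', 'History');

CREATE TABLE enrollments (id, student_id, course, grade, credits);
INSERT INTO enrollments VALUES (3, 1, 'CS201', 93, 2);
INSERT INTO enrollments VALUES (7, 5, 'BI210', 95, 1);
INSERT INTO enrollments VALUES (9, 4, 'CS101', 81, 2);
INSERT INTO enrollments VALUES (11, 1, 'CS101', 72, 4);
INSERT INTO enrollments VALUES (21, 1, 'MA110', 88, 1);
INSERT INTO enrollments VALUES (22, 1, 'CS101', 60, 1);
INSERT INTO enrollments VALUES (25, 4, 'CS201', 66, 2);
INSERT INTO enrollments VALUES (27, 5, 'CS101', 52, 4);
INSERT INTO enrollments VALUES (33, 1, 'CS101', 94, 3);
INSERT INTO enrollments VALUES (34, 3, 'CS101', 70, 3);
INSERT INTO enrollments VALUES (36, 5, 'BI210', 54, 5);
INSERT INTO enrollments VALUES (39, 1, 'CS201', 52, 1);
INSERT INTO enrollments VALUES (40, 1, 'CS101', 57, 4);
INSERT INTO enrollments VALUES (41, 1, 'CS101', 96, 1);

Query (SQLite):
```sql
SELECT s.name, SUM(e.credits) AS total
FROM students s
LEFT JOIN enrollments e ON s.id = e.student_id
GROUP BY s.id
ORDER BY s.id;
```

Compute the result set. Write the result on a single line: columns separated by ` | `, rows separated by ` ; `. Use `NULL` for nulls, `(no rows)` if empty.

Liam | 17 ; Farid | NULL ; Vik | 3 ; Noa | 4 ; Wren | 10

LEFT JOIN keeps every students row; unmatched ones get NULL for enrollments columns.
Group by students.id and compute SUM(e.credits). SUM over an all-NULL group is NULL.
  1: ids {3, 11, 21, 22, 33, 39, 40, 41} → SUM(e.credits)=17
  2: ids {—} → SUM(e.credits)=NULL
  3: ids {34} → SUM(e.credits)=3
  4: ids {9, 25} → SUM(e.credits)=4
  5: ids {7, 27, 36} → SUM(e.credits)=10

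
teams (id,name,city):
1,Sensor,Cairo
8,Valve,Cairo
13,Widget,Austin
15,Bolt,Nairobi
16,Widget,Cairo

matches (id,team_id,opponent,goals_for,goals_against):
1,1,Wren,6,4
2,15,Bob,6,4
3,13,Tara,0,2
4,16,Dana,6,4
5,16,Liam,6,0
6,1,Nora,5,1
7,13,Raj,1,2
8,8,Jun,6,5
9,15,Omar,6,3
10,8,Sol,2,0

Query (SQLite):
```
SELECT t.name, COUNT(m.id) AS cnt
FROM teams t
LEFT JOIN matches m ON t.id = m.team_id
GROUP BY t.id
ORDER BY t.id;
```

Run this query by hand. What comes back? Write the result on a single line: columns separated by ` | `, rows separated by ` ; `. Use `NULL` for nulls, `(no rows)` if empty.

Sensor | 2 ; Valve | 2 ; Widget | 2 ; Bolt | 2 ; Widget | 2

LEFT JOIN keeps every teams row; unmatched ones get NULL for matches columns.
Group by teams.id and compute COUNT(m.id). COUNT(col) of an all-NULL group is 0.
  1: ids {1, 6} → COUNT(m.id)=2
  8: ids {8, 10} → COUNT(m.id)=2
  13: ids {3, 7} → COUNT(m.id)=2
  15: ids {2, 9} → COUNT(m.id)=2
  16: ids {4, 5} → COUNT(m.id)=2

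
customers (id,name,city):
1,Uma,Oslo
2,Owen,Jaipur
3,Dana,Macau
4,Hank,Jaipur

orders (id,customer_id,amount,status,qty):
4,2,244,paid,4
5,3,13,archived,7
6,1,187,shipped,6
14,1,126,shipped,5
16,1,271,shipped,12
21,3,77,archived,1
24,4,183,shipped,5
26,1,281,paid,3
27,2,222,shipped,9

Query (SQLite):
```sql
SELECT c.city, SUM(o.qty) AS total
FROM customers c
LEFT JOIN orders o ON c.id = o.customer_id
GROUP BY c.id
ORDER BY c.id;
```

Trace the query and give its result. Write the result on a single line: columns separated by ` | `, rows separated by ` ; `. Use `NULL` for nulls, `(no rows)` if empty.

LEFT JOIN keeps every customers row; unmatched ones get NULL for orders columns.
Group by customers.id and compute SUM(o.qty). SUM over an all-NULL group is NULL.
  1: ids {6, 14, 16, 26} → SUM(o.qty)=26
  2: ids {4, 27} → SUM(o.qty)=13
  3: ids {5, 21} → SUM(o.qty)=8
  4: ids {24} → SUM(o.qty)=5

Oslo | 26 ; Jaipur | 13 ; Macau | 8 ; Jaipur | 5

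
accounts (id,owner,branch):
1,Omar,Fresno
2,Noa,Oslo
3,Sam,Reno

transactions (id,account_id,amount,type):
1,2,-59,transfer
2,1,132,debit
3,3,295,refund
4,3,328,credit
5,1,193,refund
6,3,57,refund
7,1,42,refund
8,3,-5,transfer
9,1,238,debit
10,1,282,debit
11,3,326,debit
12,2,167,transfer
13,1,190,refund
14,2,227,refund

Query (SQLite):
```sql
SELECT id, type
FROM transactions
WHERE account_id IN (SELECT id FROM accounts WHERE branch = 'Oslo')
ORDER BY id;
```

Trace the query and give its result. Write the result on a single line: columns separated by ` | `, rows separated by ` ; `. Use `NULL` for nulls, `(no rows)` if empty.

1 | transfer ; 12 | transfer ; 14 | refund

Inner query: accounts.id where branch = 'Oslo'.
Outer: keep transactions rows whose account_id is in that set.
Inner query → {2}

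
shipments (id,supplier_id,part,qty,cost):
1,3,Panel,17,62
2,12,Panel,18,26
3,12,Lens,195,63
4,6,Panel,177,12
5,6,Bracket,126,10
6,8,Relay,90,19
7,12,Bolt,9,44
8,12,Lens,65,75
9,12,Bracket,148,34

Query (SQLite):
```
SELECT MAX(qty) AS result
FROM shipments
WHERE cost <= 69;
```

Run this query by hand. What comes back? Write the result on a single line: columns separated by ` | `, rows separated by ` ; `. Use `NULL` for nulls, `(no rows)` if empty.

195

Rows where cost <= 69 → qty values: [17, 18, 195, 177, 126, 90, 9, 148].
MAX of non-NULL values = 195.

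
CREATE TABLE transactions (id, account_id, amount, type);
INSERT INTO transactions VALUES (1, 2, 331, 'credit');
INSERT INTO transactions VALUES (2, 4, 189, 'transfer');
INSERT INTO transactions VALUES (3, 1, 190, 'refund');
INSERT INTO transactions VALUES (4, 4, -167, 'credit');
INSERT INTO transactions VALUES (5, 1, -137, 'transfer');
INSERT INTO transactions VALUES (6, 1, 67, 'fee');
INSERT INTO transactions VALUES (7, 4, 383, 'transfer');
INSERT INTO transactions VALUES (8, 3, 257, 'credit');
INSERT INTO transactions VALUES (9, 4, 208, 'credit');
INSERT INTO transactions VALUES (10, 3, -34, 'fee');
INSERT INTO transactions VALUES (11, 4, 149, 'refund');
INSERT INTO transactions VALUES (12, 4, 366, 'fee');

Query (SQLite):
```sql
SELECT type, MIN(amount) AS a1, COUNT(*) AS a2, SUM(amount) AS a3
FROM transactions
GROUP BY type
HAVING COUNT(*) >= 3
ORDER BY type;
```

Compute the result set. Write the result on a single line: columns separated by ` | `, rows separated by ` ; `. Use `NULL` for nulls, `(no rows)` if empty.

credit | -167 | 4 | 629 ; fee | -34 | 3 | 399 ; transfer | -137 | 3 | 435

Group transactions by type.
Per group compute: MIN(amount), COUNT(*), SUM(amount).
HAVING: drop groups with fewer than 3 rows.
  credit: ids {1, 4, 8, 9} → MIN(amount)=-167, COUNT(*)=4, SUM(amount)=629
  fee: ids {6, 10, 12} → MIN(amount)=-34, COUNT(*)=3, SUM(amount)=399
  refund: ids {3, 11} → MIN(amount)=149, COUNT(*)=2, SUM(amount)=339
  transfer: ids {2, 5, 7} → MIN(amount)=-137, COUNT(*)=3, SUM(amount)=435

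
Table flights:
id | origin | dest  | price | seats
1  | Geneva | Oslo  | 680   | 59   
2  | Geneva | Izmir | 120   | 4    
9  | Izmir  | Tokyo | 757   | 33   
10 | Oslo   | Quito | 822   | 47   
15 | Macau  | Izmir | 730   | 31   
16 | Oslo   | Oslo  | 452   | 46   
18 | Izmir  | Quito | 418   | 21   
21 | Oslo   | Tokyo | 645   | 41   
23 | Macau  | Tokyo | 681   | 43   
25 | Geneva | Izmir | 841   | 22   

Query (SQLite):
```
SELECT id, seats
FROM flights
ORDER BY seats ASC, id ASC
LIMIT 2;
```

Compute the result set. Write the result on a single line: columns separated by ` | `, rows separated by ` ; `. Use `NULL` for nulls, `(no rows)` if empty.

2 | 4 ; 18 | 21

Sort by seats asc, tiebreak id asc: (4, id=2), (21, id=18), (22, id=25), (31, id=15), (33, id=9) …. Take first 2.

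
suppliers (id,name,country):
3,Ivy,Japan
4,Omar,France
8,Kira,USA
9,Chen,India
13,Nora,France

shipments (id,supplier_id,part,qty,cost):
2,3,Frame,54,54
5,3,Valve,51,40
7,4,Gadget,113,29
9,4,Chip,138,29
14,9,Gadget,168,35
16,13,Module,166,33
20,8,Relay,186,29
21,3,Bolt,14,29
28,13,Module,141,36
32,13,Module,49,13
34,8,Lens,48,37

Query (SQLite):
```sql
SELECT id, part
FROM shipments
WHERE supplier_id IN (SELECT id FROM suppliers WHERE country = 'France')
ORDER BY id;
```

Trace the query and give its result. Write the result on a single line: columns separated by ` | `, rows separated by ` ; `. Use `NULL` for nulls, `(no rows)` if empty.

7 | Gadget ; 9 | Chip ; 16 | Module ; 28 | Module ; 32 | Module

Inner query: suppliers.id where country = 'France'.
Outer: keep shipments rows whose supplier_id is in that set.
Inner query → {4, 13}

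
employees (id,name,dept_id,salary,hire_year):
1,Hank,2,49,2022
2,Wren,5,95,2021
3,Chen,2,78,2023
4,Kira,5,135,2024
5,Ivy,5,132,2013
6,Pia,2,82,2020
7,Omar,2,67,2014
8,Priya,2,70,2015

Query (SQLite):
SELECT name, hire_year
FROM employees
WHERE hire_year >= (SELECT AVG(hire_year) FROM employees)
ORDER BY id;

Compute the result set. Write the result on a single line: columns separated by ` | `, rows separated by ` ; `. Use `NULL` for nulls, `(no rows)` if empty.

Hank | 2022 ; Wren | 2021 ; Chen | 2023 ; Kira | 2024 ; Pia | 2020

Scalar subquery: AVG(hire_year) over all employees rows = 2019.0.
Keep rows where hire_year >= that value.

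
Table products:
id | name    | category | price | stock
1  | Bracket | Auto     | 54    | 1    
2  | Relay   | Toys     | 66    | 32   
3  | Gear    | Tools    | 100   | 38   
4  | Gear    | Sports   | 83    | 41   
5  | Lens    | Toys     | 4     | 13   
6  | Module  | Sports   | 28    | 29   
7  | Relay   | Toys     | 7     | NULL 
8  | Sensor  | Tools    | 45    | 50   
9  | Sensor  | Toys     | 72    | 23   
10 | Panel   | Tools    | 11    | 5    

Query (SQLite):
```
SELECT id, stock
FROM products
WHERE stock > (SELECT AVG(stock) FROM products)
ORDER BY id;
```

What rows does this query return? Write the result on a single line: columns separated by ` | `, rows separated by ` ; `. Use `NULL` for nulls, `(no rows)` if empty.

Scalar subquery: AVG(stock) over all products rows = 25.777778 (≈; comparison uses full precision).
Keep rows where stock > that value.

2 | 32 ; 3 | 38 ; 4 | 41 ; 6 | 29 ; 8 | 50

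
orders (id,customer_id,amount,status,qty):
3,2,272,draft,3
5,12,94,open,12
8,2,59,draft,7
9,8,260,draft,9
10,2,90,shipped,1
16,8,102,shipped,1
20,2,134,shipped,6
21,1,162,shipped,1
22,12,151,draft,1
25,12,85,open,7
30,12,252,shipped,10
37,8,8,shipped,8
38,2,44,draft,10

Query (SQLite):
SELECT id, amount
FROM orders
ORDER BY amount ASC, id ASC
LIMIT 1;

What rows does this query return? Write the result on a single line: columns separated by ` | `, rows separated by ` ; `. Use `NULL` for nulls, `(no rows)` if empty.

37 | 8

Sort by amount asc, tiebreak id asc: (8, id=37), (44, id=38), (59, id=8), (85, id=25) …. Take first 1.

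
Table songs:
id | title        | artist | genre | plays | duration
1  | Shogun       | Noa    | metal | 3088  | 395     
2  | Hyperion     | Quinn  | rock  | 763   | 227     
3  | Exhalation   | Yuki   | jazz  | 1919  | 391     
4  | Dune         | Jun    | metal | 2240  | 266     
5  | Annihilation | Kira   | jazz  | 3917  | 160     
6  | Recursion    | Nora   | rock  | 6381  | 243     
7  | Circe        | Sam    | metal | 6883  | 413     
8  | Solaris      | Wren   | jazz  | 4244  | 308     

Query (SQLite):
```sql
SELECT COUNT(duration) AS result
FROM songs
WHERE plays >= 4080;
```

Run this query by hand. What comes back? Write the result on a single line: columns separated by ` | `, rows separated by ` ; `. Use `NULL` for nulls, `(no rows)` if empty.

Rows where plays >= 4080 → duration values: [243, 413, 308].
COUNT(duration) counts non-NULL values → 3.

3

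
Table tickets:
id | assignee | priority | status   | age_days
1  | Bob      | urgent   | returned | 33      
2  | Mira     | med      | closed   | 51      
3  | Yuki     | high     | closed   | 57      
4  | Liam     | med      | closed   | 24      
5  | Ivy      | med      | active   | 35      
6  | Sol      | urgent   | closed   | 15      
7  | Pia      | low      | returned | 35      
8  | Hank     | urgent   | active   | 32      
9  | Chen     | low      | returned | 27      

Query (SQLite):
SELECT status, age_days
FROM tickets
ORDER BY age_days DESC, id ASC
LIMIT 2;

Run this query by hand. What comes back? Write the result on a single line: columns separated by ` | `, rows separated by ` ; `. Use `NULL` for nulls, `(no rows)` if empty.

Sort by age_days desc, tiebreak id asc: (57, id=3), (51, id=2), (35, id=5), (35, id=7), (33, id=1) …. Take first 2.

closed | 57 ; closed | 51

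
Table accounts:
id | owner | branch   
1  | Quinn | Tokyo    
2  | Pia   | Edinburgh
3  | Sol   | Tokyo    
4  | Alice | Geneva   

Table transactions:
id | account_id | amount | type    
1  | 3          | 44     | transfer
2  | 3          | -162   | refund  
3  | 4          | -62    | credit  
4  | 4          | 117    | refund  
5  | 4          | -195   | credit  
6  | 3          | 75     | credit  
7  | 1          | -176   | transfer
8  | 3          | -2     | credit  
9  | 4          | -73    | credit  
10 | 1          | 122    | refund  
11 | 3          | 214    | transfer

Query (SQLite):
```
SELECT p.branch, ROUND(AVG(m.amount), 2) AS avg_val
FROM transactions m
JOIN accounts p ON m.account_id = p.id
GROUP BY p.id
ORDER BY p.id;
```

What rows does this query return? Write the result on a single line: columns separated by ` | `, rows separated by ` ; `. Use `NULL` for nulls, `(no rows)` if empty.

Join each transactions row to its accounts via account_id.
Group joined rows by accounts.id; compute ROUND(AVG(m.amount), 2) per group.
  1: ids {7, 10} → ROUND(AVG(m.amount), 2)=-27
  3: ids {1, 2, 6, 8, 11} → ROUND(AVG(m.amount), 2)=33.8
  4: ids {3, 4, 5, 9} → ROUND(AVG(m.amount), 2)=-53.25

Tokyo | -27 ; Tokyo | 33.8 ; Geneva | -53.25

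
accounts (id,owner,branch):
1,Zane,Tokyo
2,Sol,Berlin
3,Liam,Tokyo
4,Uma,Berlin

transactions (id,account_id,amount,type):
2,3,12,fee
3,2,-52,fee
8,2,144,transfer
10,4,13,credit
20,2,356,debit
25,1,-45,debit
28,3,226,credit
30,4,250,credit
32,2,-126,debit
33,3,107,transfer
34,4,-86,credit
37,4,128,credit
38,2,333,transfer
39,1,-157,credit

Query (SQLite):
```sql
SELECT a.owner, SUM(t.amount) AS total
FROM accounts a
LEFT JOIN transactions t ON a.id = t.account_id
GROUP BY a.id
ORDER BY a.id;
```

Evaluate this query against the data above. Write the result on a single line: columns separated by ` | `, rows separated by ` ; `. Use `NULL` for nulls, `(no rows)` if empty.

Zane | -202 ; Sol | 655 ; Liam | 345 ; Uma | 305

LEFT JOIN keeps every accounts row; unmatched ones get NULL for transactions columns.
Group by accounts.id and compute SUM(t.amount). SUM over an all-NULL group is NULL.
  1: ids {25, 39} → SUM(t.amount)=-202
  2: ids {3, 8, 20, 32, 38} → SUM(t.amount)=655
  3: ids {2, 28, 33} → SUM(t.amount)=345
  4: ids {10, 30, 34, 37} → SUM(t.amount)=305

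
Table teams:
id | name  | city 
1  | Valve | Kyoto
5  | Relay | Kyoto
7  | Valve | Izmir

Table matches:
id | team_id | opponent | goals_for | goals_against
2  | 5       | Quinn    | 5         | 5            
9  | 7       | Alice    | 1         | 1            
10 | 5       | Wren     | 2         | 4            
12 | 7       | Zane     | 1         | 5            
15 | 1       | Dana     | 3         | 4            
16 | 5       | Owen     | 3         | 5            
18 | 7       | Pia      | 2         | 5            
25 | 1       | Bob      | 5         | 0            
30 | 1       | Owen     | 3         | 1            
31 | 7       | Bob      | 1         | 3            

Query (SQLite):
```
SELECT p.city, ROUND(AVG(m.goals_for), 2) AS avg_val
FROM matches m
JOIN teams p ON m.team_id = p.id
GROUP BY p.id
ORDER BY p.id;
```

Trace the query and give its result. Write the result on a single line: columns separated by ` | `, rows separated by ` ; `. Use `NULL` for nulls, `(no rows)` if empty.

Join each matches row to its teams via team_id.
Group joined rows by teams.id; compute ROUND(AVG(m.goals_for), 2) per group.
  1: ids {15, 25, 30} → ROUND(AVG(m.goals_for), 2)=3.67
  5: ids {2, 10, 16} → ROUND(AVG(m.goals_for), 2)=3.33
  7: ids {9, 12, 18, 31} → ROUND(AVG(m.goals_for), 2)=1.25

Kyoto | 3.67 ; Kyoto | 3.33 ; Izmir | 1.25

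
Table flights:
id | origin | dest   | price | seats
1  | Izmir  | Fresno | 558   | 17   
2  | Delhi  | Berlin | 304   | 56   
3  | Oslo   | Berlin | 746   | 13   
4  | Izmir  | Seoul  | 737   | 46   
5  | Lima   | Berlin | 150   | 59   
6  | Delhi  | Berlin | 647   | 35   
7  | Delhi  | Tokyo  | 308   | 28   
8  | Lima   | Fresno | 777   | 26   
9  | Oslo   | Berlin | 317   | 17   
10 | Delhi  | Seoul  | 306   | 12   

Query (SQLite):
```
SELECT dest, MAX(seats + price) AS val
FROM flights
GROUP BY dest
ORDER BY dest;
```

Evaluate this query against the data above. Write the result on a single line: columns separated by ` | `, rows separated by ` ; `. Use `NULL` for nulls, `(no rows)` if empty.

For each row compute seats + price.
Group by dest; take MAX of the expression per group.
  Berlin: ids {2, 3, 5, 6, 9} → MAX(seats + price)=759
  Fresno: ids {1, 8} → MAX(seats + price)=803
  Seoul: ids {4, 10} → MAX(seats + price)=783
  Tokyo: ids {7} → MAX(seats + price)=336

Berlin | 759 ; Fresno | 803 ; Seoul | 783 ; Tokyo | 336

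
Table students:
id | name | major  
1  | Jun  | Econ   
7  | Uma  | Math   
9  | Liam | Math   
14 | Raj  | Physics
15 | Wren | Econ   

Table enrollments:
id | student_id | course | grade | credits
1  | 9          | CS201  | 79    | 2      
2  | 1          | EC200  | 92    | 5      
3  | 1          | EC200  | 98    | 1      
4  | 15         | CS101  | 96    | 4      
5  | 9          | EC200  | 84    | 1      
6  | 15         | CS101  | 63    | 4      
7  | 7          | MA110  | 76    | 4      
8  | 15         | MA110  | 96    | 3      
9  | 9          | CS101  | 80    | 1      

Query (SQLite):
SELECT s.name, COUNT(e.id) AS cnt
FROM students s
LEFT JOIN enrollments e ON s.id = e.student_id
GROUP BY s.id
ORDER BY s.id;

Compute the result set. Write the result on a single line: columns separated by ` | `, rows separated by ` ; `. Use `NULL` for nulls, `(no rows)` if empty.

LEFT JOIN keeps every students row; unmatched ones get NULL for enrollments columns.
Group by students.id and compute COUNT(e.id). COUNT(col) of an all-NULL group is 0.
  1: ids {2, 3} → COUNT(e.id)=2
  7: ids {7} → COUNT(e.id)=1
  9: ids {1, 5, 9} → COUNT(e.id)=3
  14: ids {—} → COUNT(e.id)=0
  15: ids {4, 6, 8} → COUNT(e.id)=3

Jun | 2 ; Uma | 1 ; Liam | 3 ; Raj | 0 ; Wren | 3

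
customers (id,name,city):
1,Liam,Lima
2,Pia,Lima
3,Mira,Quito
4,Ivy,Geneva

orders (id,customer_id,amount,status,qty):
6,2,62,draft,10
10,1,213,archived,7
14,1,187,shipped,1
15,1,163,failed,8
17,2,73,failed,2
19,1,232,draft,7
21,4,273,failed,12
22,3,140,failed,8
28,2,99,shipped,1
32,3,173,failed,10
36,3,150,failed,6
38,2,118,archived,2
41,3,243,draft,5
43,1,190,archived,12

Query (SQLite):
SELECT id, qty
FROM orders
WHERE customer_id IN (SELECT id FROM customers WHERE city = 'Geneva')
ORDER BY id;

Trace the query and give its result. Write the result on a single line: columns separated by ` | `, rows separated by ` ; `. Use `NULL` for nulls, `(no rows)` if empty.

Inner query: customers.id where city = 'Geneva'.
Outer: keep orders rows whose customer_id is in that set.
Inner query → {4}

21 | 12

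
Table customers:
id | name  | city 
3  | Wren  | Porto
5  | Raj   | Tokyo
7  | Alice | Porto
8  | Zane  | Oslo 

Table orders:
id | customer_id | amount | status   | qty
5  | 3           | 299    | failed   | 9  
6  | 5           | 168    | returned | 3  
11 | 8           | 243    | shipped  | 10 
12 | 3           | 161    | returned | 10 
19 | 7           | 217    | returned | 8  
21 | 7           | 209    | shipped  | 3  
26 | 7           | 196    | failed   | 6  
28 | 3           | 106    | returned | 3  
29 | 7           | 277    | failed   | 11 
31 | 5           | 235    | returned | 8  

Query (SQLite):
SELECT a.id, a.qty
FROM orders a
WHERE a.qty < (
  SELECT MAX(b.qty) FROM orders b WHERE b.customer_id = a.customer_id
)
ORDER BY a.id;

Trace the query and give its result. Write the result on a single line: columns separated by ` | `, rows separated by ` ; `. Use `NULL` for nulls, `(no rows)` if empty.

For each orders row a, compute MAX(qty) over rows sharing a.customer_id.
Keep row a if a.qty < that per-group MAX.
  customer_id=3: MAX(qty) = 10
  customer_id=5: MAX(qty) = 8
  customer_id=7: MAX(qty) = 11
  customer_id=8: MAX(qty) = 10

5 | 9 ; 6 | 3 ; 19 | 8 ; 21 | 3 ; 26 | 6 ; 28 | 3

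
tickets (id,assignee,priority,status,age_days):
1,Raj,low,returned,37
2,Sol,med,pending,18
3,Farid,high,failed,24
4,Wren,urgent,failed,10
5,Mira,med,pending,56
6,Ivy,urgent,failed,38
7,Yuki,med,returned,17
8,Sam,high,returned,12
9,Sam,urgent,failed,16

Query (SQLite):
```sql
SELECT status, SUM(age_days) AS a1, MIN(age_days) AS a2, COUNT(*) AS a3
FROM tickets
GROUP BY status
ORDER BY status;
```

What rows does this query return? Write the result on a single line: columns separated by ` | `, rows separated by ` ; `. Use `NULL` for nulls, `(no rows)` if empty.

Group tickets by status.
Per group compute: SUM(age_days), MIN(age_days), COUNT(*).
  failed: ids {3, 4, 6, 9} → SUM(age_days)=88, MIN(age_days)=10, COUNT(*)=4
  pending: ids {2, 5} → SUM(age_days)=74, MIN(age_days)=18, COUNT(*)=2
  returned: ids {1, 7, 8} → SUM(age_days)=66, MIN(age_days)=12, COUNT(*)=3

failed | 88 | 10 | 4 ; pending | 74 | 18 | 2 ; returned | 66 | 12 | 3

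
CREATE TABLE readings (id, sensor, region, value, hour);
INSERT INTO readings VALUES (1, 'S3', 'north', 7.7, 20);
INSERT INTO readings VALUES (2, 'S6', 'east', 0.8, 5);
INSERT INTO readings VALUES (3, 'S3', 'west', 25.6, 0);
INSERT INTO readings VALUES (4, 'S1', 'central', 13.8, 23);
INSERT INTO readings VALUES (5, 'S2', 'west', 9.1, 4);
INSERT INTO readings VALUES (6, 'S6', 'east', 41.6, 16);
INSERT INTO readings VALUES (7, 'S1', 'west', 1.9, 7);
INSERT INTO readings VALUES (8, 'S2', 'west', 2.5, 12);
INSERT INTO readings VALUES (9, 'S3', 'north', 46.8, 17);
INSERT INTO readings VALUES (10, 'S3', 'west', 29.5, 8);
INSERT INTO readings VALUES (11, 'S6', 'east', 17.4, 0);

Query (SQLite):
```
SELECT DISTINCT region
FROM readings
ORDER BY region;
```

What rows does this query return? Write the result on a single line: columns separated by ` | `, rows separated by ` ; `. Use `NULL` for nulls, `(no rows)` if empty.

Collect distinct region values from readings.

central ; east ; north ; west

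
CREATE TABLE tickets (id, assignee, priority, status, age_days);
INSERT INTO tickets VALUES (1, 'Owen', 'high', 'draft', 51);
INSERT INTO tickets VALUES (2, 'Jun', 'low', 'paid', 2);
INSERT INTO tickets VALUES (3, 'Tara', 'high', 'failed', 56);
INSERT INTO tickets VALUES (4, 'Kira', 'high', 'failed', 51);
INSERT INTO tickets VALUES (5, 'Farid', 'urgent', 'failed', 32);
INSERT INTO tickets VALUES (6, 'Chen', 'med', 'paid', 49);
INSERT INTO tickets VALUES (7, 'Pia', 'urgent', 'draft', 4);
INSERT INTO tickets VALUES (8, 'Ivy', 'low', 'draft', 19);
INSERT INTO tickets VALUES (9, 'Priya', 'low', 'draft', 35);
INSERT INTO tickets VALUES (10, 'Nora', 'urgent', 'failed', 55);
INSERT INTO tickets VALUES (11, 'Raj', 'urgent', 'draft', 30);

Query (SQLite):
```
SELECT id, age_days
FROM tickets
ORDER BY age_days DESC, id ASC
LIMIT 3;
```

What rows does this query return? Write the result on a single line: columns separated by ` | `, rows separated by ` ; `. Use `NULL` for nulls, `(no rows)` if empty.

Sort by age_days desc, tiebreak id asc: (56, id=3), (55, id=10), (51, id=1), (51, id=4), (49, id=6), (35, id=9) …. Take first 3.

3 | 56 ; 10 | 55 ; 1 | 51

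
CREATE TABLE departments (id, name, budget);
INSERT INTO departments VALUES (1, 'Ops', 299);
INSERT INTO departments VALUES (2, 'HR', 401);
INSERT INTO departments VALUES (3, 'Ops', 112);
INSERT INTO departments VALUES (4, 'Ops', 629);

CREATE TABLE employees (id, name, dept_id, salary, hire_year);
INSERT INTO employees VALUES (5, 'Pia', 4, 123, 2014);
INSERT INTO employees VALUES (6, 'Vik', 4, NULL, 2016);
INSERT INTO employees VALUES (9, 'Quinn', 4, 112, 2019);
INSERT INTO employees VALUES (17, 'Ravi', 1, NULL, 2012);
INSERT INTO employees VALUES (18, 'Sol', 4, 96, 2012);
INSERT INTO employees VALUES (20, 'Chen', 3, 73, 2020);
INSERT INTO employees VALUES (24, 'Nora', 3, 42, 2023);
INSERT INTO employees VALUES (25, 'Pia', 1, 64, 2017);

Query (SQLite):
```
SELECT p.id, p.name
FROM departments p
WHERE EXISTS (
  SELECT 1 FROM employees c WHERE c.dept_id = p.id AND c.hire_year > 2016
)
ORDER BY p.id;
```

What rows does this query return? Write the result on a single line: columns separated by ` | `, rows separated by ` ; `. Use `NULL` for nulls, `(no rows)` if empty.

1 | Ops ; 3 | Ops ; 4 | Ops

For each departments row, check whether any employees with matching dept_id has hire_year > 2016.
Keep rows where that is true.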